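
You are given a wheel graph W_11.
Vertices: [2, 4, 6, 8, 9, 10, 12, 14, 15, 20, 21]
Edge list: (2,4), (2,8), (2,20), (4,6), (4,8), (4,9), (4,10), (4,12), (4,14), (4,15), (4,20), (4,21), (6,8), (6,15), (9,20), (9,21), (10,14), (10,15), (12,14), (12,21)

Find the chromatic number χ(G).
Clique number ω(G) = 3 (lower bound: χ ≥ ω).
The clique on [2, 4, 8] has size 3, forcing χ ≥ 3, and the coloring below uses 3 colors, so χ(G) = 3.
A valid 3-coloring: color 1: [4]; color 2: [2, 6, 9, 10, 12]; color 3: [8, 14, 15, 20, 21].

χ(G) = 3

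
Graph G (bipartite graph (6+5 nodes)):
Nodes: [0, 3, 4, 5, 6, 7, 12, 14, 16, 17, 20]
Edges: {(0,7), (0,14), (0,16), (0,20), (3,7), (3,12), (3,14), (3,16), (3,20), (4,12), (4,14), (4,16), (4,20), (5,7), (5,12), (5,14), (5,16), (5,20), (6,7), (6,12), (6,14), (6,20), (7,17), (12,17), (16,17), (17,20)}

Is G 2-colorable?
A valid 2-coloring: color 1: [7, 12, 14, 16, 20]; color 2: [0, 3, 4, 5, 6, 17].
(χ(G) = 2 ≤ 2.)

Yes, G is 2-colorable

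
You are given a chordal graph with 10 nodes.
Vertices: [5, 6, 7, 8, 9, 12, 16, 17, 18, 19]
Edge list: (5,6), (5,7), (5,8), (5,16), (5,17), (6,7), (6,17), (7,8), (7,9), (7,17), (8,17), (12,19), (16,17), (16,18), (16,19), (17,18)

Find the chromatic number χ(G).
χ(G) = 4

Clique number ω(G) = 4 (lower bound: χ ≥ ω).
The clique on [5, 7, 8, 17] has size 4, forcing χ ≥ 4, and the coloring below uses 4 colors, so χ(G) = 4.
A valid 4-coloring: color 1: [9, 17, 19]; color 2: [5, 12, 18]; color 3: [7, 16]; color 4: [6, 8].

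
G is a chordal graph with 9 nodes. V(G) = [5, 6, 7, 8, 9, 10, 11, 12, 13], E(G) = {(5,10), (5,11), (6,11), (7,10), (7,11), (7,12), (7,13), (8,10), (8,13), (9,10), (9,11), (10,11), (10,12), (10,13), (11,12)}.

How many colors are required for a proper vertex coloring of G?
χ(G) = 4

Clique number ω(G) = 4 (lower bound: χ ≥ ω).
The clique on [7, 10, 11, 12] has size 4, forcing χ ≥ 4, and the coloring below uses 4 colors, so χ(G) = 4.
A valid 4-coloring: color 1: [6, 10]; color 2: [11, 13]; color 3: [5, 7, 8, 9]; color 4: [12].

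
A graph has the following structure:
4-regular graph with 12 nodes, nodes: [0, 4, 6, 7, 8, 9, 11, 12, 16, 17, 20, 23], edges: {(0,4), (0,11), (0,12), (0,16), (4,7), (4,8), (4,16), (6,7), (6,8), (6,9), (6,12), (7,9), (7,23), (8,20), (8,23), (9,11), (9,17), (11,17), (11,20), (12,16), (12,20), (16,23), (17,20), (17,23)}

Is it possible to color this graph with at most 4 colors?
Yes, G is 4-colorable

A valid 4-coloring: color 1: [4, 11, 12, 23]; color 2: [8, 9, 16]; color 3: [0, 6, 17]; color 4: [7, 20].
(χ(G) = 4 ≤ 4.)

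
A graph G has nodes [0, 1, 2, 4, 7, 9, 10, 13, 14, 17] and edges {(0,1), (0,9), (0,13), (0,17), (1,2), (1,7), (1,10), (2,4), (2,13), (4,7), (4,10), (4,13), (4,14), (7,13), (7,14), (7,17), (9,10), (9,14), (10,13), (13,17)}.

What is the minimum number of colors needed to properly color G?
χ(G) = 3

Clique number ω(G) = 3 (lower bound: χ ≥ ω).
The clique on [0, 13, 17] has size 3, forcing χ ≥ 3, and the coloring below uses 3 colors, so χ(G) = 3.
A valid 3-coloring: color 1: [1, 13, 14]; color 2: [0, 2, 7, 10]; color 3: [4, 9, 17].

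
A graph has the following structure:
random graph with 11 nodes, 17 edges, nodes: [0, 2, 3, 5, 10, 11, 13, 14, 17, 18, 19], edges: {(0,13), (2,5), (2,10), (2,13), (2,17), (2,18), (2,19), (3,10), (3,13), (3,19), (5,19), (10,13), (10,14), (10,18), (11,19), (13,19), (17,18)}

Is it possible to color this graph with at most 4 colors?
A valid 4-coloring: color 1: [0, 2, 3, 11, 14]; color 2: [10, 17, 19]; color 3: [5, 13, 18].
(χ(G) = 3 ≤ 4.)

Yes, G is 4-colorable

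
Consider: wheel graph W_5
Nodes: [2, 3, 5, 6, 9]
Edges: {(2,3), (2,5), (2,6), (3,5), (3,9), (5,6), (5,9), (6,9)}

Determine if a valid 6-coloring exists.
A valid 6-coloring: color 1: [5]; color 2: [3, 6]; color 3: [2, 9].
(χ(G) = 3 ≤ 6.)

Yes, G is 6-colorable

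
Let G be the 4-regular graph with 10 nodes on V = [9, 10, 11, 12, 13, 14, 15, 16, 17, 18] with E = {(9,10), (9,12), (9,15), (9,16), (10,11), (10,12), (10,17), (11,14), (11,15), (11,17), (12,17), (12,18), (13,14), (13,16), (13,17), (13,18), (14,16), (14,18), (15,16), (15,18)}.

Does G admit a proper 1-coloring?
No, G is not 1-colorable

The clique on vertices [9, 15, 16] has size 3 > 1, so it alone needs 3 colors.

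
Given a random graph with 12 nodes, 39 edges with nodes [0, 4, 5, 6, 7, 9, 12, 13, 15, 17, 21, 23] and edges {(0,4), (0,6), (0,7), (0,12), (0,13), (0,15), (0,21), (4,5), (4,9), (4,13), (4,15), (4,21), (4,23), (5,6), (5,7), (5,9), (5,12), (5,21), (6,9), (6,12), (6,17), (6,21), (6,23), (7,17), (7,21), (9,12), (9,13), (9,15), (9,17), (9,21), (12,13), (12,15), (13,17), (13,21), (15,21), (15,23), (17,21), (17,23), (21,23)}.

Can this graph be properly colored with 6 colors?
A valid 6-coloring: color 1: [12, 21]; color 2: [0, 9, 23]; color 3: [4, 6, 7]; color 4: [5, 13, 15]; color 5: [17].
(χ(G) = 5 ≤ 6.)

Yes, G is 6-colorable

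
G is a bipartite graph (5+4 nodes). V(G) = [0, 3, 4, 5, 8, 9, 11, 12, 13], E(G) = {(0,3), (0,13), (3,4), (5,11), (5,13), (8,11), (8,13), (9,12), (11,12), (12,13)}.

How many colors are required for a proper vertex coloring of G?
Clique number ω(G) = 2 (lower bound: χ ≥ ω).
The graph is bipartite (no odd cycle), so 2 colors suffice: χ(G) = 2.
A valid 2-coloring: color 1: [3, 9, 11, 13]; color 2: [0, 4, 5, 8, 12].

χ(G) = 2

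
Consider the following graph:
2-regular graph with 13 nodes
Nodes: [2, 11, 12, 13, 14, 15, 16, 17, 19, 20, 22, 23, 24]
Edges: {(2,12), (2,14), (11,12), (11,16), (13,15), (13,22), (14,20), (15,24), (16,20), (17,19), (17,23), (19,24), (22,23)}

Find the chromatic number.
χ(G) = 3

Clique number ω(G) = 2 (lower bound: χ ≥ ω).
Odd cycle [13, 22, 23, 17, 19, 24, 15] needs 3 colors (χ ≥ 3).
The coloring below uses 3 colors, so χ(G) = 3.
A valid 3-coloring: color 1: [2, 11, 17, 20, 22, 24]; color 2: [12, 14, 15, 16, 19, 23]; color 3: [13].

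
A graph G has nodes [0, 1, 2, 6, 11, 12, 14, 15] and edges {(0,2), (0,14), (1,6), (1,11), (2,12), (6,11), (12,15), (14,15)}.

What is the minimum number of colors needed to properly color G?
Clique number ω(G) = 3 (lower bound: χ ≥ ω).
The clique on [1, 6, 11] has size 3, forcing χ ≥ 3, and the coloring below uses 3 colors, so χ(G) = 3.
A valid 3-coloring: color 1: [0, 11, 12]; color 2: [1, 2, 15]; color 3: [6, 14].

χ(G) = 3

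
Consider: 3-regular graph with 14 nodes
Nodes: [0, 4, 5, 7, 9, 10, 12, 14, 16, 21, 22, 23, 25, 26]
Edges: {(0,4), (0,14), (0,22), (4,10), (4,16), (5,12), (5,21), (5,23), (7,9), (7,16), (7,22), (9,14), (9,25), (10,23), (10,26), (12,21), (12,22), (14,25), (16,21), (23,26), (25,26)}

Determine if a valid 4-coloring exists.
Yes, G is 4-colorable

A valid 4-coloring: color 1: [0, 5, 7, 10, 25]; color 2: [4, 14, 21, 22, 23]; color 3: [9, 12, 16, 26].
(χ(G) = 3 ≤ 4.)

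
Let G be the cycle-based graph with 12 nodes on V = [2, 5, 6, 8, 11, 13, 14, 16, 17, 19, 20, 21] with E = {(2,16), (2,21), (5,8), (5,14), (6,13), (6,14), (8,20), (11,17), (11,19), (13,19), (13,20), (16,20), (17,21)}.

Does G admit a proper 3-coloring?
A valid 3-coloring: color 1: [8, 11, 13, 14, 16, 21]; color 2: [2, 5, 6, 17, 19, 20].
(χ(G) = 2 ≤ 3.)

Yes, G is 3-colorable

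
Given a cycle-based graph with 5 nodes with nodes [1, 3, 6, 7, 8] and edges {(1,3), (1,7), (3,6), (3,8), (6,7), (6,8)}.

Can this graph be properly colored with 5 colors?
A valid 5-coloring: color 1: [3, 7]; color 2: [1, 6]; color 3: [8].
(χ(G) = 3 ≤ 5.)

Yes, G is 5-colorable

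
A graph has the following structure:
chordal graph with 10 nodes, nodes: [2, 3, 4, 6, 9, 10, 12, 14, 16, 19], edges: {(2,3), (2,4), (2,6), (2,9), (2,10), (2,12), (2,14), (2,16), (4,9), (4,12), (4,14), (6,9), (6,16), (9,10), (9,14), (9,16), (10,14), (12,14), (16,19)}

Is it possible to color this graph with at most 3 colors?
No, G is not 3-colorable

The clique on vertices [2, 6, 9, 16] has size 4 > 3, so it alone needs 4 colors.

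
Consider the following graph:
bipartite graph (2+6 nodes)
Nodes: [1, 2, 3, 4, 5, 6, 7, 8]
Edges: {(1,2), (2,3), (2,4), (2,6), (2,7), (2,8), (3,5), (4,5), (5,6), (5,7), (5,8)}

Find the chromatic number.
Clique number ω(G) = 2 (lower bound: χ ≥ ω).
The graph is bipartite (no odd cycle), so 2 colors suffice: χ(G) = 2.
A valid 2-coloring: color 1: [2, 5]; color 2: [1, 3, 4, 6, 7, 8].

χ(G) = 2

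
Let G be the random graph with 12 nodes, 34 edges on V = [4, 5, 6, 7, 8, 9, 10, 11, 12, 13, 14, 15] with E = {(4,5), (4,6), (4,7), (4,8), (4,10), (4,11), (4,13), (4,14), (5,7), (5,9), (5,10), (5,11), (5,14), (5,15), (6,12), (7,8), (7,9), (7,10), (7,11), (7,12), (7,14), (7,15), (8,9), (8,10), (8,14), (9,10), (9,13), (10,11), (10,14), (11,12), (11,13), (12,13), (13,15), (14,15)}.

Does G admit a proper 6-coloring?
Yes, G is 6-colorable

A valid 6-coloring: color 1: [6, 7, 13]; color 2: [4, 9, 12, 15]; color 3: [10]; color 4: [5, 8]; color 5: [11, 14].
(χ(G) = 5 ≤ 6.)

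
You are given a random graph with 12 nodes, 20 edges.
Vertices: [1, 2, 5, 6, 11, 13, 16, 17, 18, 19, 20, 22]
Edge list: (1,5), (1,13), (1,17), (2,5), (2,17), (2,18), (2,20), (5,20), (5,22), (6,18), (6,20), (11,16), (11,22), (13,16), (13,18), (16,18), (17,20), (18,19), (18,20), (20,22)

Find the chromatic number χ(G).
χ(G) = 3

Clique number ω(G) = 3 (lower bound: χ ≥ ω).
The clique on [2, 5, 20] has size 3, forcing χ ≥ 3, and the coloring below uses 3 colors, so χ(G) = 3.
A valid 3-coloring: color 1: [5, 11, 17, 18]; color 2: [1, 16, 19, 20]; color 3: [2, 6, 13, 22].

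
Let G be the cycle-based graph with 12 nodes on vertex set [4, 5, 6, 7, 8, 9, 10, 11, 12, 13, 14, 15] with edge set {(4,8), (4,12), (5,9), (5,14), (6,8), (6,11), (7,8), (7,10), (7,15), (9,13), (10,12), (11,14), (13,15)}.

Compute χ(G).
Clique number ω(G) = 2 (lower bound: χ ≥ ω).
Odd cycle [13, 9, 5, 14, 11, 6, 8, 7, 15] needs 3 colors (χ ≥ 3).
The coloring below uses 3 colors, so χ(G) = 3.
A valid 3-coloring: color 1: [6, 7, 9, 12, 14]; color 2: [5, 8, 10, 11, 13]; color 3: [4, 15].

χ(G) = 3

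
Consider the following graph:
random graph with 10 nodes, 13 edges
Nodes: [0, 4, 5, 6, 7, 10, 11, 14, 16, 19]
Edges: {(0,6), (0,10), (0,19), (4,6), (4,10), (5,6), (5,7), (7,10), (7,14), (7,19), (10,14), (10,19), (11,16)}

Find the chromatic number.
χ(G) = 3

Clique number ω(G) = 3 (lower bound: χ ≥ ω).
The clique on [0, 10, 19] has size 3, forcing χ ≥ 3, and the coloring below uses 3 colors, so χ(G) = 3.
A valid 3-coloring: color 1: [6, 10, 11]; color 2: [0, 4, 7, 16]; color 3: [5, 14, 19].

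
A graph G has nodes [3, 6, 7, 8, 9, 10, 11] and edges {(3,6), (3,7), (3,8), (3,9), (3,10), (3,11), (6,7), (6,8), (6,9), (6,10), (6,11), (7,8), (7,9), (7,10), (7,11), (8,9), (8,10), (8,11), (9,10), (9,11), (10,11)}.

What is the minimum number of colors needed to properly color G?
Clique number ω(G) = 7 (lower bound: χ ≥ ω).
The clique on [3, 6, 7, 8, 9, 10, 11] has size 7, forcing χ ≥ 7, and the coloring below uses 7 colors, so χ(G) = 7.
A valid 7-coloring: color 1: [6]; color 2: [10]; color 3: [8]; color 4: [9]; color 5: [3]; color 6: [11]; color 7: [7].

χ(G) = 7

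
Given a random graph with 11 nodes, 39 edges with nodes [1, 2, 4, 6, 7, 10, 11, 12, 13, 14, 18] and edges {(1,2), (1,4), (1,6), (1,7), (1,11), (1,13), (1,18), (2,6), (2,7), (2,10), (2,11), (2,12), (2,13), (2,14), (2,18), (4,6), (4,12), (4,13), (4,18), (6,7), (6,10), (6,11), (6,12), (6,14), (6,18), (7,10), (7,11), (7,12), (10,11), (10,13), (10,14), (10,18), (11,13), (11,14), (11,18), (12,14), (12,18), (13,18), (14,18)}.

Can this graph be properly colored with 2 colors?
The clique on vertices [2, 6, 10, 11, 14, 18] has size 6 > 2, so it alone needs 6 colors.

No, G is not 2-colorable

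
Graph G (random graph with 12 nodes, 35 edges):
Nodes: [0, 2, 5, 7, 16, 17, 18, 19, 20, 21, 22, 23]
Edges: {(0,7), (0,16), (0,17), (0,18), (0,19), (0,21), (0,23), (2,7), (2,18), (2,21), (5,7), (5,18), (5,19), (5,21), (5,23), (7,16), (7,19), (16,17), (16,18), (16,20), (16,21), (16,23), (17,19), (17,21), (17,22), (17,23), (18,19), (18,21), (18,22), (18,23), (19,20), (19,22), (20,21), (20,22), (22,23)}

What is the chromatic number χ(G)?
χ(G) = 4

Clique number ω(G) = 4 (lower bound: χ ≥ ω).
The clique on [0, 16, 17, 21] has size 4, forcing χ ≥ 4, and the coloring below uses 4 colors, so χ(G) = 4.
A valid 4-coloring: color 1: [7, 17, 18, 20]; color 2: [2, 16, 19]; color 3: [21, 23]; color 4: [0, 5, 22].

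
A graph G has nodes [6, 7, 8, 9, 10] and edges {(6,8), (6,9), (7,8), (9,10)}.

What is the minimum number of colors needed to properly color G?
Clique number ω(G) = 2 (lower bound: χ ≥ ω).
The graph is bipartite (no odd cycle), so 2 colors suffice: χ(G) = 2.
A valid 2-coloring: color 1: [6, 7, 10]; color 2: [8, 9].

χ(G) = 2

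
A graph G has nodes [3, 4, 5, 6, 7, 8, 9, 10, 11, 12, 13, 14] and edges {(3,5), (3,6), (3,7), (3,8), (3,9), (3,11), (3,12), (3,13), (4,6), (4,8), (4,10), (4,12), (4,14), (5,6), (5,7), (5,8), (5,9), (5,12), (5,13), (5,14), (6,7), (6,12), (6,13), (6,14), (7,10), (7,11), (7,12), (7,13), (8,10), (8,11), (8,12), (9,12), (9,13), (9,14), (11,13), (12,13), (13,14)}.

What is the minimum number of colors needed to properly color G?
Clique number ω(G) = 6 (lower bound: χ ≥ ω).
The clique on [3, 5, 6, 7, 12, 13] has size 6, forcing χ ≥ 6, and the coloring below uses 6 colors, so χ(G) = 6.
A valid 6-coloring: color 1: [8, 13]; color 2: [10, 11, 12, 14]; color 3: [3, 4]; color 4: [5]; color 5: [7, 9]; color 6: [6].

χ(G) = 6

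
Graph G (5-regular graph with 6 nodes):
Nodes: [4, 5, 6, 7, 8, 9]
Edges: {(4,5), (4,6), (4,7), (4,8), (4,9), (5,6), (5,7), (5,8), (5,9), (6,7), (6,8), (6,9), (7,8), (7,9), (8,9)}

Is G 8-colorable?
Yes, G is 8-colorable

A valid 8-coloring: color 1: [8]; color 2: [7]; color 3: [9]; color 4: [4]; color 5: [6]; color 6: [5].
(χ(G) = 6 ≤ 8.)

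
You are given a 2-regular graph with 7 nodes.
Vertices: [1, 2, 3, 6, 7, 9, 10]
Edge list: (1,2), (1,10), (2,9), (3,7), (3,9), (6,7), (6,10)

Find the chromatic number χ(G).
Clique number ω(G) = 2 (lower bound: χ ≥ ω).
Odd cycle [1, 2, 9, 3, 7, 6, 10] needs 3 colors (χ ≥ 3).
The coloring below uses 3 colors, so χ(G) = 3.
A valid 3-coloring: color 1: [2, 3, 6]; color 2: [7, 9, 10]; color 3: [1].

χ(G) = 3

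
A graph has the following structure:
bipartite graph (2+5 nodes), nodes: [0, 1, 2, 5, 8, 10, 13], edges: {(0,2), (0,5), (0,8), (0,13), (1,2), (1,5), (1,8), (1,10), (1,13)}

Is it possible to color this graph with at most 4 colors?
A valid 4-coloring: color 1: [0, 1]; color 2: [2, 5, 8, 10, 13].
(χ(G) = 2 ≤ 4.)

Yes, G is 4-colorable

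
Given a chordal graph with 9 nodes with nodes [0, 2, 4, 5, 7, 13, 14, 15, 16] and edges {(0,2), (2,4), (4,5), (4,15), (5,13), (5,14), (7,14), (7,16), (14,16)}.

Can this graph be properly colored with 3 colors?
A valid 3-coloring: color 1: [2, 5, 7, 15]; color 2: [0, 4, 13, 14]; color 3: [16].
(χ(G) = 3 ≤ 3.)

Yes, G is 3-colorable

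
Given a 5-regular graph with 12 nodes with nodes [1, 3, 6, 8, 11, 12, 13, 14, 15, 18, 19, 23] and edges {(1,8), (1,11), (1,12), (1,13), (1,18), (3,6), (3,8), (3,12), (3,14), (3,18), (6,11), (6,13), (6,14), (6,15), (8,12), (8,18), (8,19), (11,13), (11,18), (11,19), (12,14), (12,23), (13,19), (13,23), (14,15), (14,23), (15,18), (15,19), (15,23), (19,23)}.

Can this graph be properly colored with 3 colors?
No, G is not 3-colorable

Odd cycle [15, 23, 12, 3, 6] needs 3 colors (χ ≥ 3).
Vertex 14 is adjacent to every vertex of [3, 6, 12, 15, 23], which already need 3 colors among themselves, so 14 needs a new color (χ ≥ 4).
Hence χ(G) ≥ 4 > 3, so no proper 3-coloring exists.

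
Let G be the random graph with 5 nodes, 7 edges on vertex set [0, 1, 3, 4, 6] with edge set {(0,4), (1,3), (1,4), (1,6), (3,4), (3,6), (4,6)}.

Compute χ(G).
χ(G) = 4

Clique number ω(G) = 4 (lower bound: χ ≥ ω).
The clique on [1, 3, 4, 6] has size 4, forcing χ ≥ 4, and the coloring below uses 4 colors, so χ(G) = 4.
A valid 4-coloring: color 1: [4]; color 2: [0, 1]; color 3: [6]; color 4: [3].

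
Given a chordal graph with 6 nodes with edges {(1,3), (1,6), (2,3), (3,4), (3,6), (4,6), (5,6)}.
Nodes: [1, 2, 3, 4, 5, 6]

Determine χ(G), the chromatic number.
χ(G) = 3

Clique number ω(G) = 3 (lower bound: χ ≥ ω).
The clique on [1, 3, 6] has size 3, forcing χ ≥ 3, and the coloring below uses 3 colors, so χ(G) = 3.
A valid 3-coloring: color 1: [2, 6]; color 2: [3, 5]; color 3: [1, 4].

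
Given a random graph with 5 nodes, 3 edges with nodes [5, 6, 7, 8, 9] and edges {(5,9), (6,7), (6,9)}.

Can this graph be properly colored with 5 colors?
A valid 5-coloring: color 1: [7, 8, 9]; color 2: [5, 6].
(χ(G) = 2 ≤ 5.)

Yes, G is 5-colorable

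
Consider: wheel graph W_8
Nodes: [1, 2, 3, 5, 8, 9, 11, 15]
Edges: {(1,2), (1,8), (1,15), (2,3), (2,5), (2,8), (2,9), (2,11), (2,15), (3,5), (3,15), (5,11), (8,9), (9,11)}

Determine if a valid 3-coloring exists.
No, G is not 3-colorable

Odd cycle [3, 15, 1, 8, 9, 11, 5] needs 3 colors (χ ≥ 3).
Vertex 2 is adjacent to every vertex of [1, 3, 5, 8, 9, 11, 15], which already need 3 colors among themselves, so 2 needs a new color (χ ≥ 4).
Hence χ(G) ≥ 4 > 3, so no proper 3-coloring exists.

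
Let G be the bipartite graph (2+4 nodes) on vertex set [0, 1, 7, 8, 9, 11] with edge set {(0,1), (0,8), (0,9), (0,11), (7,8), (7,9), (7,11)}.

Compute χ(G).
χ(G) = 2

Clique number ω(G) = 2 (lower bound: χ ≥ ω).
The graph is bipartite (no odd cycle), so 2 colors suffice: χ(G) = 2.
A valid 2-coloring: color 1: [0, 7]; color 2: [1, 8, 9, 11].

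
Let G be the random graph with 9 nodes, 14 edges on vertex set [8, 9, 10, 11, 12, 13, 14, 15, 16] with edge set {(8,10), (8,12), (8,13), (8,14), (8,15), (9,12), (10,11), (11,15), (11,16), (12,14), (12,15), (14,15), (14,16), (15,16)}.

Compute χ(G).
Clique number ω(G) = 4 (lower bound: χ ≥ ω).
The clique on [8, 12, 14, 15] has size 4, forcing χ ≥ 4, and the coloring below uses 4 colors, so χ(G) = 4.
A valid 4-coloring: color 1: [8, 9, 16]; color 2: [10, 13, 15]; color 3: [11, 12]; color 4: [14].

χ(G) = 4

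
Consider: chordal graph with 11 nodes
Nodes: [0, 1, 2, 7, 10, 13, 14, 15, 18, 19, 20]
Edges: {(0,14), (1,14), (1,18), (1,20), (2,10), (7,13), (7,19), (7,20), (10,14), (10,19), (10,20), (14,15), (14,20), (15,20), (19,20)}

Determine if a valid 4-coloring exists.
Yes, G is 4-colorable

A valid 4-coloring: color 1: [0, 2, 13, 18, 20]; color 2: [14, 19]; color 3: [1, 7, 10, 15].
(χ(G) = 3 ≤ 4.)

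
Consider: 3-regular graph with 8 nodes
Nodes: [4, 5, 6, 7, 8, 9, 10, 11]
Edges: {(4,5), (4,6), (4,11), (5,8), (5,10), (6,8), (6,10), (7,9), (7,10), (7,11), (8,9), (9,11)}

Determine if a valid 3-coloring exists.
Yes, G is 3-colorable

A valid 3-coloring: color 1: [4, 9, 10]; color 2: [5, 6, 11]; color 3: [7, 8].
(χ(G) = 3 ≤ 3.)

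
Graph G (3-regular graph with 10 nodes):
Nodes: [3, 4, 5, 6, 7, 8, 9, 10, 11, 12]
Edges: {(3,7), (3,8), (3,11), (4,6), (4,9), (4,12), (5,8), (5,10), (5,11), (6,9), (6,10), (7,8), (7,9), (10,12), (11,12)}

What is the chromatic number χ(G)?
Clique number ω(G) = 3 (lower bound: χ ≥ ω).
The clique on [3, 7, 8] has size 3, forcing χ ≥ 3, and the coloring below uses 3 colors, so χ(G) = 3.
A valid 3-coloring: color 1: [8, 9, 10, 11]; color 2: [3, 5, 6, 12]; color 3: [4, 7].

χ(G) = 3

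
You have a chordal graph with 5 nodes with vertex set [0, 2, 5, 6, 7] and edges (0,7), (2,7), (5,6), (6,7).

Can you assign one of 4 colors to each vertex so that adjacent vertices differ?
Yes, G is 4-colorable

A valid 4-coloring: color 1: [5, 7]; color 2: [0, 2, 6].
(χ(G) = 2 ≤ 4.)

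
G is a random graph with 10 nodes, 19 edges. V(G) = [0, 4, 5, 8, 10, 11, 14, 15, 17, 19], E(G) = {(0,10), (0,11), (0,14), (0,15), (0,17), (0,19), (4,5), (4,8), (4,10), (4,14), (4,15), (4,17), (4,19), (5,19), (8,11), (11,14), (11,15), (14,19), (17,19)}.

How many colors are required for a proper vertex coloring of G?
Clique number ω(G) = 3 (lower bound: χ ≥ ω).
The clique on [0, 17, 19] has size 3, forcing χ ≥ 3, and the coloring below uses 3 colors, so χ(G) = 3.
A valid 3-coloring: color 1: [0, 4]; color 2: [10, 11, 19]; color 3: [5, 8, 14, 15, 17].

χ(G) = 3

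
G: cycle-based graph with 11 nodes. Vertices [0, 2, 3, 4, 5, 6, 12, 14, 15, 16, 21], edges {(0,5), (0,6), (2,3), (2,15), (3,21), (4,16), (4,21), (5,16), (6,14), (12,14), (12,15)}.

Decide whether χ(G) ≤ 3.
A valid 3-coloring: color 1: [0, 3, 4, 14, 15]; color 2: [2, 6, 12, 16, 21]; color 3: [5].
(χ(G) = 3 ≤ 3.)

Yes, G is 3-colorable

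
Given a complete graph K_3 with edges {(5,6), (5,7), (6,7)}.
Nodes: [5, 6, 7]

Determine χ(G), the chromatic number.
χ(G) = 3

Clique number ω(G) = 3 (lower bound: χ ≥ ω).
The clique on [5, 6, 7] has size 3, forcing χ ≥ 3, and the coloring below uses 3 colors, so χ(G) = 3.
A valid 3-coloring: color 1: [6]; color 2: [5]; color 3: [7].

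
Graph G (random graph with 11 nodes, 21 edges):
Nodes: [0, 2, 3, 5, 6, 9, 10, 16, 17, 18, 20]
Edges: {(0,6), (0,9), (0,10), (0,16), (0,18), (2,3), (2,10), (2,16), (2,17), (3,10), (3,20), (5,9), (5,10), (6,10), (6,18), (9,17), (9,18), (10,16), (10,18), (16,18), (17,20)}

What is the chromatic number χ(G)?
Clique number ω(G) = 4 (lower bound: χ ≥ ω).
The clique on [0, 10, 16, 18] has size 4, forcing χ ≥ 4, and the coloring below uses 4 colors, so χ(G) = 4.
A valid 4-coloring: color 1: [9, 10, 20]; color 2: [2, 5, 18]; color 3: [0, 3, 17]; color 4: [6, 16].

χ(G) = 4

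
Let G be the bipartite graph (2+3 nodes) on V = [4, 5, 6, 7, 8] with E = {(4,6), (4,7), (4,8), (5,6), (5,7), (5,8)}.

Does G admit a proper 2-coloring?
A valid 2-coloring: color 1: [4, 5]; color 2: [6, 7, 8].
(χ(G) = 2 ≤ 2.)

Yes, G is 2-colorable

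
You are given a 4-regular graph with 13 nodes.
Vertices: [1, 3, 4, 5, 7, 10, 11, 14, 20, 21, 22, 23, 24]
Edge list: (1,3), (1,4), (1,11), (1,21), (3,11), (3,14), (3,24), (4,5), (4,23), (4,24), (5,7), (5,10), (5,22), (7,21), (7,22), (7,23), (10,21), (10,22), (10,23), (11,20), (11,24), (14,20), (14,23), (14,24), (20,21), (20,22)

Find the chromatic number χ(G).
χ(G) = 3

Clique number ω(G) = 3 (lower bound: χ ≥ ω).
The clique on [1, 3, 11] has size 3, forcing χ ≥ 3, and the coloring below uses 3 colors, so χ(G) = 3.
A valid 3-coloring: color 1: [1, 5, 20, 23, 24]; color 2: [3, 4, 7, 10]; color 3: [11, 14, 21, 22].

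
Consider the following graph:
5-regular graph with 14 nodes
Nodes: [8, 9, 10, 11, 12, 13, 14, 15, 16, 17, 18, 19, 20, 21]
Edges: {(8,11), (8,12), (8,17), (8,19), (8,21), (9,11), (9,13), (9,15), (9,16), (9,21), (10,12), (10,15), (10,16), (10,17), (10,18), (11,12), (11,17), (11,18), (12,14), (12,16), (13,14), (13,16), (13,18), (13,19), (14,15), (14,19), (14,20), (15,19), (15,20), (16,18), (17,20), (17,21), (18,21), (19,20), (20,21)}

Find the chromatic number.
Clique number ω(G) = 4 (lower bound: χ ≥ ω).
The clique on [14, 15, 19, 20] has size 4, forcing χ ≥ 4, and the coloring below uses 4 colors, so χ(G) = 4.
A valid 4-coloring: color 1: [12, 13, 15, 17]; color 2: [11, 14, 16, 21]; color 3: [8, 9, 18, 20]; color 4: [10, 19].

χ(G) = 4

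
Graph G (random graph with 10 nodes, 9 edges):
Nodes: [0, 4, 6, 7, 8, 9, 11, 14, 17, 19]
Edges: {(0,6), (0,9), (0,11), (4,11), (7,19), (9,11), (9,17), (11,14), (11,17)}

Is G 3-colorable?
Yes, G is 3-colorable

A valid 3-coloring: color 1: [6, 7, 8, 11]; color 2: [4, 9, 14, 19]; color 3: [0, 17].
(χ(G) = 3 ≤ 3.)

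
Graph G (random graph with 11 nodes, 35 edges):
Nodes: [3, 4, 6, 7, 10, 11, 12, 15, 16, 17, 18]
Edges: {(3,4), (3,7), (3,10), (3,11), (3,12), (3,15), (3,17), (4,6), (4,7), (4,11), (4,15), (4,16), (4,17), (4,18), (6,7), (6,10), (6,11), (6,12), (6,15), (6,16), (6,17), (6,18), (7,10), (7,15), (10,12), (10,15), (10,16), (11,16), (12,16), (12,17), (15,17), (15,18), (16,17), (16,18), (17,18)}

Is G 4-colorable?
No, G is not 4-colorable

The clique on vertices [4, 6, 16, 17, 18] has size 5 > 4, so it alone needs 5 colors.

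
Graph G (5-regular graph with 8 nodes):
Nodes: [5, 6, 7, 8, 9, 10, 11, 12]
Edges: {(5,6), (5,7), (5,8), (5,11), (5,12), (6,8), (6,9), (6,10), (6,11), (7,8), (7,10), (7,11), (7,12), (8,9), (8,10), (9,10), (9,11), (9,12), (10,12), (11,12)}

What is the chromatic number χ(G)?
χ(G) = 4

Clique number ω(G) = 4 (lower bound: χ ≥ ω).
The clique on [6, 8, 9, 10] has size 4, forcing χ ≥ 4, and the coloring below uses 4 colors, so χ(G) = 4.
A valid 4-coloring: color 1: [6, 7]; color 2: [10, 11]; color 3: [8, 12]; color 4: [5, 9].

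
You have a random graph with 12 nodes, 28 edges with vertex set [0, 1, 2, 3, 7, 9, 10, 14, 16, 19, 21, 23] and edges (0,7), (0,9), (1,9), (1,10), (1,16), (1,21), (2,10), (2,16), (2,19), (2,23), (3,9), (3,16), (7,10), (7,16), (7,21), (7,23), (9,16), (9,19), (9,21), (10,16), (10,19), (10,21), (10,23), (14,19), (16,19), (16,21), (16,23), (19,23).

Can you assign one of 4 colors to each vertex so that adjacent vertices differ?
No, G is not 4-colorable

The clique on vertices [2, 10, 16, 19, 23] has size 5 > 4, so it alone needs 5 colors.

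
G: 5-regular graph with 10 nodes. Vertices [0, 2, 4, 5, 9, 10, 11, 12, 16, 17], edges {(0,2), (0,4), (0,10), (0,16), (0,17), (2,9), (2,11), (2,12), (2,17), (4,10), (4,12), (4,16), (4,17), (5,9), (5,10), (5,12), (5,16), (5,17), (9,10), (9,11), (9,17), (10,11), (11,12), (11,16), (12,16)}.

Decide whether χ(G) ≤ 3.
Odd cycle [2, 11, 10, 5, 17] needs 3 colors (χ ≥ 3).
Vertex 9 is adjacent to every vertex of [2, 5, 10, 11, 17], which already need 3 colors among themselves, so 9 needs a new color (χ ≥ 4).
Hence χ(G) ≥ 4 > 3, so no proper 3-coloring exists.

No, G is not 3-colorable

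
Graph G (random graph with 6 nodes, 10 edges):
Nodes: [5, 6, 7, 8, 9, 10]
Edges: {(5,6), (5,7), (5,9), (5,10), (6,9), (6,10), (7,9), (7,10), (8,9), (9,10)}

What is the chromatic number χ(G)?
χ(G) = 4

Clique number ω(G) = 4 (lower bound: χ ≥ ω).
The clique on [5, 6, 9, 10] has size 4, forcing χ ≥ 4, and the coloring below uses 4 colors, so χ(G) = 4.
A valid 4-coloring: color 1: [9]; color 2: [5, 8]; color 3: [10]; color 4: [6, 7].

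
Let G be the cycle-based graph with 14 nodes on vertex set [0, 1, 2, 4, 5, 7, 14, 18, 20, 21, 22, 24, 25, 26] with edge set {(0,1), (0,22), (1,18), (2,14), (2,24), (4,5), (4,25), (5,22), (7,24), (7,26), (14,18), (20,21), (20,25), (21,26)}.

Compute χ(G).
Clique number ω(G) = 2 (lower bound: χ ≥ ω).
The graph is bipartite (no odd cycle), so 2 colors suffice: χ(G) = 2.
A valid 2-coloring: color 1: [0, 2, 5, 7, 18, 21, 25]; color 2: [1, 4, 14, 20, 22, 24, 26].

χ(G) = 2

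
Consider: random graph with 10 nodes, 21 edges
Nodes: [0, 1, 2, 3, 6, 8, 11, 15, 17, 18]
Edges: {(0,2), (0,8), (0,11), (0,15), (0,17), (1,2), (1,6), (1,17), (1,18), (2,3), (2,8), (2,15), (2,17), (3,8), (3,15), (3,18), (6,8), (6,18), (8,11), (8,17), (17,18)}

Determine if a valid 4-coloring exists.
Yes, G is 4-colorable

A valid 4-coloring: color 1: [2, 11, 18]; color 2: [1, 8, 15]; color 3: [0, 3, 6]; color 4: [17].
(χ(G) = 4 ≤ 4.)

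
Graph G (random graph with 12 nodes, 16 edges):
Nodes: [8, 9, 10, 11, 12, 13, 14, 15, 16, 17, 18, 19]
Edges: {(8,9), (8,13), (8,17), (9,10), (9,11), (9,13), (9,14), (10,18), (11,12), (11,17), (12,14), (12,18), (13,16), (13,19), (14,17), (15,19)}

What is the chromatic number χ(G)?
χ(G) = 3

Clique number ω(G) = 3 (lower bound: χ ≥ ω).
The clique on [8, 9, 13] has size 3, forcing χ ≥ 3, and the coloring below uses 3 colors, so χ(G) = 3.
A valid 3-coloring: color 1: [9, 12, 16, 17, 19]; color 2: [10, 11, 13, 14, 15]; color 3: [8, 18].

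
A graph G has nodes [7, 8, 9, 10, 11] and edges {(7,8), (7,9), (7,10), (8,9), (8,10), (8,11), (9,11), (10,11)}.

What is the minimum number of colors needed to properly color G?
χ(G) = 3

Clique number ω(G) = 3 (lower bound: χ ≥ ω).
The clique on [8, 9, 11] has size 3, forcing χ ≥ 3, and the coloring below uses 3 colors, so χ(G) = 3.
A valid 3-coloring: color 1: [8]; color 2: [7, 11]; color 3: [9, 10].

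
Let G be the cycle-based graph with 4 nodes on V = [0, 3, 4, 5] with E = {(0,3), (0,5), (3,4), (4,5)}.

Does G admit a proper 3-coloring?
Yes, G is 3-colorable

A valid 3-coloring: color 1: [0, 4]; color 2: [3, 5].
(χ(G) = 2 ≤ 3.)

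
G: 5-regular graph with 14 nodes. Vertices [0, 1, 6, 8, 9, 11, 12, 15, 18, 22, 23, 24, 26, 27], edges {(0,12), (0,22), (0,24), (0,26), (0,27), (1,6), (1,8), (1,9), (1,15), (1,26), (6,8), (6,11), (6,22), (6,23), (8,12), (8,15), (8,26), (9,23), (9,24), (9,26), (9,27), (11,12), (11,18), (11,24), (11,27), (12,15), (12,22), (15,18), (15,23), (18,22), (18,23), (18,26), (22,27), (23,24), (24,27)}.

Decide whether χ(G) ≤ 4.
Yes, G is 4-colorable

A valid 4-coloring: color 1: [6, 15, 24, 26]; color 2: [0, 8, 9, 11]; color 3: [1, 12, 18, 27]; color 4: [22, 23].
(χ(G) = 4 ≤ 4.)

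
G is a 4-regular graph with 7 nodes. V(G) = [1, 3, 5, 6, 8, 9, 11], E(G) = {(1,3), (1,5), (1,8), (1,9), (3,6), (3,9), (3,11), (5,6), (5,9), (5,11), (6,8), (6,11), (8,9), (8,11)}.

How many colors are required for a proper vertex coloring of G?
Clique number ω(G) = 3 (lower bound: χ ≥ ω).
The clique on [1, 8, 9] has size 3, forcing χ ≥ 3, and the coloring below uses 3 colors, so χ(G) = 3.
A valid 3-coloring: color 1: [3, 5, 8]; color 2: [9, 11]; color 3: [1, 6].

χ(G) = 3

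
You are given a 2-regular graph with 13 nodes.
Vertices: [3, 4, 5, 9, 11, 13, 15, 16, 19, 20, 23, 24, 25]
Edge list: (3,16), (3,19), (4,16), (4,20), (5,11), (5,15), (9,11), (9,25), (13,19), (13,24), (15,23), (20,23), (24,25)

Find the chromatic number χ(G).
Clique number ω(G) = 2 (lower bound: χ ≥ ω).
Odd cycle [15, 23, 20, 4, 16, 3, 19, 13, 24, 25, 9, 11, 5] needs 3 colors (χ ≥ 3).
The coloring below uses 3 colors, so χ(G) = 3.
A valid 3-coloring: color 1: [11, 15, 16, 19, 20, 25]; color 2: [3, 4, 5, 9, 23, 24]; color 3: [13].

χ(G) = 3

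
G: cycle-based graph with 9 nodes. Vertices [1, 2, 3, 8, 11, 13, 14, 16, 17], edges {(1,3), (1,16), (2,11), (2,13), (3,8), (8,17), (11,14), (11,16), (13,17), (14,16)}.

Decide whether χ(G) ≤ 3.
Yes, G is 3-colorable

A valid 3-coloring: color 1: [1, 8, 11, 13]; color 2: [2, 3, 16, 17]; color 3: [14].
(χ(G) = 3 ≤ 3.)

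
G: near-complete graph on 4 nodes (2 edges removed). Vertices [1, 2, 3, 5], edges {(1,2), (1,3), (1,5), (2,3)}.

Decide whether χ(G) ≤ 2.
The clique on vertices [1, 2, 3] has size 3 > 2, so it alone needs 3 colors.

No, G is not 2-colorable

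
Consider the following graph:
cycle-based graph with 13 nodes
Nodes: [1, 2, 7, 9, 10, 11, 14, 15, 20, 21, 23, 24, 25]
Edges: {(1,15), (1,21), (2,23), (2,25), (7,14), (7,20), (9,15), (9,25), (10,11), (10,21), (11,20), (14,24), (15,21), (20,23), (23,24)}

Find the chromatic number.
Clique number ω(G) = 3 (lower bound: χ ≥ ω).
The clique on [1, 15, 21] has size 3, forcing χ ≥ 3, and the coloring below uses 3 colors, so χ(G) = 3.
A valid 3-coloring: color 1: [10, 14, 15, 20, 25]; color 2: [7, 9, 11, 21, 23]; color 3: [1, 2, 24].

χ(G) = 3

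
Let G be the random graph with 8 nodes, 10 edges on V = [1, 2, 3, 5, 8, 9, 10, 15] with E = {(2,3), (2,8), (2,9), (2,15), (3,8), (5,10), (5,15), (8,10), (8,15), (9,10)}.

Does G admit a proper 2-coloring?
No, G is not 2-colorable

The clique on vertices [2, 3, 8] has size 3 > 2, so it alone needs 3 colors.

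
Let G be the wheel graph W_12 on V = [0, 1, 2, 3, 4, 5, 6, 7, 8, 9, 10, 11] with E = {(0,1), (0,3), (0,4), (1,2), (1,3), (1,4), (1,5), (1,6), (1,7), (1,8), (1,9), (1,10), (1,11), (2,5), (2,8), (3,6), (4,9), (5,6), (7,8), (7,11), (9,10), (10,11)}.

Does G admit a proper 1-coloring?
The clique on vertices [0, 1, 3] has size 3 > 1, so it alone needs 3 colors.

No, G is not 1-colorable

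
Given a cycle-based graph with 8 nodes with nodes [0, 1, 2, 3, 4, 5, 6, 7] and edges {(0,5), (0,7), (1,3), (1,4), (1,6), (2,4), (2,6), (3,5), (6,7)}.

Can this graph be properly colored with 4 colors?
A valid 4-coloring: color 1: [1, 2, 5, 7]; color 2: [0, 3, 4, 6].
(χ(G) = 2 ≤ 4.)

Yes, G is 4-colorable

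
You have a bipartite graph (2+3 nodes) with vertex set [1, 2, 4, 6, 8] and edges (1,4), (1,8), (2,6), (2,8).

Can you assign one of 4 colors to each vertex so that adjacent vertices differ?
Yes, G is 4-colorable

A valid 4-coloring: color 1: [1, 2]; color 2: [4, 6, 8].
(χ(G) = 2 ≤ 4.)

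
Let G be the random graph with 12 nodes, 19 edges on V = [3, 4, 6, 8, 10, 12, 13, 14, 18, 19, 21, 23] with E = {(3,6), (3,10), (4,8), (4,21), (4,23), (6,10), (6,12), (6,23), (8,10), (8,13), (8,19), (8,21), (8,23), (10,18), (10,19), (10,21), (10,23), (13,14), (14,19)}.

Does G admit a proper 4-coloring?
Yes, G is 4-colorable

A valid 4-coloring: color 1: [4, 10, 12, 14]; color 2: [6, 8, 18]; color 3: [3, 13, 19, 21, 23].
(χ(G) = 3 ≤ 4.)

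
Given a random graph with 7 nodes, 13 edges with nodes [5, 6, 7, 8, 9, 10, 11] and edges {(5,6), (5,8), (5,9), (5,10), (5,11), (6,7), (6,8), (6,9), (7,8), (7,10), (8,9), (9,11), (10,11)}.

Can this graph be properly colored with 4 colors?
A valid 4-coloring: color 1: [5, 7]; color 2: [8, 11]; color 3: [6, 10]; color 4: [9].
(χ(G) = 4 ≤ 4.)

Yes, G is 4-colorable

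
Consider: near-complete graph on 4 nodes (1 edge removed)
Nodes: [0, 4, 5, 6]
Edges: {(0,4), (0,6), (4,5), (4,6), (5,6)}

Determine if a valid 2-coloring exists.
The clique on vertices [0, 4, 6] has size 3 > 2, so it alone needs 3 colors.

No, G is not 2-colorable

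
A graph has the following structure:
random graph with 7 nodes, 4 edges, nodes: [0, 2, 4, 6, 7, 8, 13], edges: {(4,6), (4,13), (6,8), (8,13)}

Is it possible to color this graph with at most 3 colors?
Yes, G is 3-colorable

A valid 3-coloring: color 1: [0, 2, 4, 7, 8]; color 2: [6, 13].
(χ(G) = 2 ≤ 3.)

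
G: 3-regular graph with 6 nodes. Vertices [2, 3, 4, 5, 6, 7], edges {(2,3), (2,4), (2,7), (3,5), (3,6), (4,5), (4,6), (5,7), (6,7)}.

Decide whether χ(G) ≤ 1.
Edge (2,3) forces its endpoints to differ, so 1 color is not enough.

No, G is not 1-colorable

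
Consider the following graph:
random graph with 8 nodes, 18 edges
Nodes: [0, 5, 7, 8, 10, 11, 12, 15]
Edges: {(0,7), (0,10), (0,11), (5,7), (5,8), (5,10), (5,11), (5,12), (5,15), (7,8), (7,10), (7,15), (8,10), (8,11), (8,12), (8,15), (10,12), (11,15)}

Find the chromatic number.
χ(G) = 4

Clique number ω(G) = 4 (lower bound: χ ≥ ω).
The clique on [5, 8, 11, 15] has size 4, forcing χ ≥ 4, and the coloring below uses 4 colors, so χ(G) = 4.
A valid 4-coloring: color 1: [0, 5]; color 2: [8]; color 3: [7, 11, 12]; color 4: [10, 15].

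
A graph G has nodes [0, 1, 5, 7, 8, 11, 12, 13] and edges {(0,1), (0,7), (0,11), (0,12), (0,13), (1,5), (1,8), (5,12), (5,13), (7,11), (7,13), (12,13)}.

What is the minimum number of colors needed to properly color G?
χ(G) = 3

Clique number ω(G) = 3 (lower bound: χ ≥ ω).
The clique on [0, 12, 13] has size 3, forcing χ ≥ 3, and the coloring below uses 3 colors, so χ(G) = 3.
A valid 3-coloring: color 1: [0, 5, 8]; color 2: [1, 11, 13]; color 3: [7, 12].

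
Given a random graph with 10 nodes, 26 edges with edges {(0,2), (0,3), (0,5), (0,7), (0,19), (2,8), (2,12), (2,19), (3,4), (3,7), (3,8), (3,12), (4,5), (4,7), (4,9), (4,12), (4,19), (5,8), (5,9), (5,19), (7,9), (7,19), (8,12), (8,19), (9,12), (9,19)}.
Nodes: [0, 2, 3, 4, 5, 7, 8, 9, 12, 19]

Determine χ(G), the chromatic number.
χ(G) = 4

Clique number ω(G) = 4 (lower bound: χ ≥ ω).
The clique on [4, 5, 9, 19] has size 4, forcing χ ≥ 4, and the coloring below uses 4 colors, so χ(G) = 4.
A valid 4-coloring: color 1: [3, 19]; color 2: [2, 4]; color 3: [5, 7, 12]; color 4: [0, 8, 9].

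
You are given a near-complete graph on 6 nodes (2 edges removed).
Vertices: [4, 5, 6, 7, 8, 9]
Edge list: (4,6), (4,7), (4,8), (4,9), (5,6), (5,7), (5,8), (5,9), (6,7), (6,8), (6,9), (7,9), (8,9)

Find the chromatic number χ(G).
Clique number ω(G) = 4 (lower bound: χ ≥ ω).
The clique on [4, 6, 8, 9] has size 4, forcing χ ≥ 4, and the coloring below uses 4 colors, so χ(G) = 4.
A valid 4-coloring: color 1: [6]; color 2: [9]; color 3: [7, 8]; color 4: [4, 5].

χ(G) = 4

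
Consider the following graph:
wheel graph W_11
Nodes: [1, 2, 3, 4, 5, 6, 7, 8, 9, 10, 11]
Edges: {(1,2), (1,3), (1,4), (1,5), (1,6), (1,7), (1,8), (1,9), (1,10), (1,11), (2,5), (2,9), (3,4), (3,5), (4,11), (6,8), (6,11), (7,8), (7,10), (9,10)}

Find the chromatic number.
χ(G) = 3

Clique number ω(G) = 3 (lower bound: χ ≥ ω).
The clique on [1, 2, 9] has size 3, forcing χ ≥ 3, and the coloring below uses 3 colors, so χ(G) = 3.
A valid 3-coloring: color 1: [1]; color 2: [4, 5, 6, 7, 9]; color 3: [2, 3, 8, 10, 11].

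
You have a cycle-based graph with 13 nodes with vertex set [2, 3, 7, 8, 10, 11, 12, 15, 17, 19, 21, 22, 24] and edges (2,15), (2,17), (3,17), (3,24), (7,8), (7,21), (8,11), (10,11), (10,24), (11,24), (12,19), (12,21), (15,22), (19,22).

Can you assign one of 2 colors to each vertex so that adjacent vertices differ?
No, G is not 2-colorable

The clique on vertices [10, 11, 24] has size 3 > 2, so it alone needs 3 colors.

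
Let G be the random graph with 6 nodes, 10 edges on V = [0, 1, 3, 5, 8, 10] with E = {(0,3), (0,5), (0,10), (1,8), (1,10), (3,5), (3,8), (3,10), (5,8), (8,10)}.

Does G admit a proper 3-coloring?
A valid 3-coloring: color 1: [1, 3]; color 2: [5, 10]; color 3: [0, 8].
(χ(G) = 3 ≤ 3.)

Yes, G is 3-colorable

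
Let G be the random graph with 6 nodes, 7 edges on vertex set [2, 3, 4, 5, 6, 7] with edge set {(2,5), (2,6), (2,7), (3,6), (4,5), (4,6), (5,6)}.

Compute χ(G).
Clique number ω(G) = 3 (lower bound: χ ≥ ω).
The clique on [2, 5, 6] has size 3, forcing χ ≥ 3, and the coloring below uses 3 colors, so χ(G) = 3.
A valid 3-coloring: color 1: [6, 7]; color 2: [2, 3, 4]; color 3: [5].

χ(G) = 3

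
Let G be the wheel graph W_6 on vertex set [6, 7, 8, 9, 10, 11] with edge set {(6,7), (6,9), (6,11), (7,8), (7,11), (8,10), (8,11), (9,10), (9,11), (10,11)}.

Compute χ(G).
χ(G) = 4

Clique number ω(G) = 3 (lower bound: χ ≥ ω).
Odd cycle [6, 7, 8, 10, 9] needs 3 colors (χ ≥ 3).
Vertex 11 is adjacent to every vertex of [6, 7, 8, 9, 10], which already need 3 colors among themselves, so 11 needs a new color (χ ≥ 4).
The coloring below uses 4 colors, so χ(G) = 4.
A valid 4-coloring: color 1: [11]; color 2: [6, 10]; color 3: [7, 9]; color 4: [8].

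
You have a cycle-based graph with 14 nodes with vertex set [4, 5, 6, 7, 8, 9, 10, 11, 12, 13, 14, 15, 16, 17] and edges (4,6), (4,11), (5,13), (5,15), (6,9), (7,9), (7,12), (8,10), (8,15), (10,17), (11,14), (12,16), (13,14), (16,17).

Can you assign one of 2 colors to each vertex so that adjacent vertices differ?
Yes, G is 2-colorable

A valid 2-coloring: color 1: [6, 7, 10, 11, 13, 15, 16]; color 2: [4, 5, 8, 9, 12, 14, 17].
(χ(G) = 2 ≤ 2.)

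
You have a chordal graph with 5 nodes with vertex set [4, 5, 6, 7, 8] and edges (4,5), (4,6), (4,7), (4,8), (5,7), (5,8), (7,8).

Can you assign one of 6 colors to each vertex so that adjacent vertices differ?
Yes, G is 6-colorable

A valid 6-coloring: color 1: [4]; color 2: [5, 6]; color 3: [7]; color 4: [8].
(χ(G) = 4 ≤ 6.)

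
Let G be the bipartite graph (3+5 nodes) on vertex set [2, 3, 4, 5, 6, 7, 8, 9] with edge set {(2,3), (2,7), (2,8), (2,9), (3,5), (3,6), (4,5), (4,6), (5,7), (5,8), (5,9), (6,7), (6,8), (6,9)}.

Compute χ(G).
χ(G) = 2

Clique number ω(G) = 2 (lower bound: χ ≥ ω).
The graph is bipartite (no odd cycle), so 2 colors suffice: χ(G) = 2.
A valid 2-coloring: color 1: [2, 5, 6]; color 2: [3, 4, 7, 8, 9].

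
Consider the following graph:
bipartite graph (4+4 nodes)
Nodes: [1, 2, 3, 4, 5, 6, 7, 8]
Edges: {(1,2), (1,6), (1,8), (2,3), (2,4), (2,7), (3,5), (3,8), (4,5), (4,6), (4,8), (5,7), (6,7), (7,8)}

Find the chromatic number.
Clique number ω(G) = 2 (lower bound: χ ≥ ω).
The graph is bipartite (no odd cycle), so 2 colors suffice: χ(G) = 2.
A valid 2-coloring: color 1: [2, 5, 6, 8]; color 2: [1, 3, 4, 7].

χ(G) = 2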